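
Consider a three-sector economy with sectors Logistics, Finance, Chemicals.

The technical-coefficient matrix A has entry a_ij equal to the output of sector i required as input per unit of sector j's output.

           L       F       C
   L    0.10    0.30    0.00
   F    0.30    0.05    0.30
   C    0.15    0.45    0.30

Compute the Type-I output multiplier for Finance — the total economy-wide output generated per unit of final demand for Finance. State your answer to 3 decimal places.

I − A =
  [   0.90    -0.30     0.00]
  [  -0.30     0.95    -0.30]
  [  -0.15    -0.45     0.70]
Cofactors of I−A, C_ij = (−1)^(i+j)·(minor ij) (rows/columns in the sector order above):
  C_11 = (0.95)(0.70) − (-0.30)(-0.45) = 0.5300
  C_12 = −[(-0.30)(0.70) − (-0.30)(-0.15)] = 0.2550
  C_13 = (-0.30)(-0.45) − (0.95)(-0.15) = 0.2775
  C_21 = −[(-0.30)(0.70) − (0.00)(-0.45)] = 0.2100
  C_22 = (0.90)(0.70) − (0.00)(-0.15) = 0.6300
  C_23 = −[(0.90)(-0.45) − (-0.30)(-0.15)] = 0.4500
  C_31 = (-0.30)(-0.30) − (0.00)(0.95) = 0.0900
  C_32 = −[(0.90)(-0.30) − (0.00)(-0.30)] = 0.2700
  C_33 = (0.90)(0.95) − (-0.30)(-0.30) = 0.7650
det(I−A) = Σ_j (I−A)_1j·C_1j = (0.90)(0.5300) + (-0.30)(0.2550) + (0.00)(0.2775) = 0.4005
adj(I−A) = Cᵀ =
  [ 0.5300   0.2100   0.0900]
  [ 0.2550   0.6300   0.2700]
  [ 0.2775   0.4500   0.7650]
(I − A)⁻¹ = adj(I−A) / det(I−A) ≈
  [   1.3233     0.5243     0.2247]
  [   0.6367     1.5730     0.6742]
  [   0.6929     1.1236     1.9101]
The output multiplier for sector j is the column-j sum of the Leontief inverse (I − A)⁻¹ = adj(I−A) / det(I−A).
Column F of adj(I−A): (0.2100, 0.6300, 0.4500); det(I−A) = 0.4005.
m_F = (0.2100 + 0.6300 + 0.4500) / 0.4005 = 1.29 / 0.4005 ≈ 3.221.

m_F = 3.221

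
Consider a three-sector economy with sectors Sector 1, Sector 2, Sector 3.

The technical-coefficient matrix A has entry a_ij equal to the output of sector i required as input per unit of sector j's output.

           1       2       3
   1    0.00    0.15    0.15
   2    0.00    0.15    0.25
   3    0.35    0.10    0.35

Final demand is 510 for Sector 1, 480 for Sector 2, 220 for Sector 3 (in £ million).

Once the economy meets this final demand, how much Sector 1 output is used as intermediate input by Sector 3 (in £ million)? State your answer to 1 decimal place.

z_13 = 131.5

I − A =
  [   1.00    -0.15    -0.15]
  [   0.00     0.85    -0.25]
  [  -0.35    -0.10     0.65]
Cofactors of I−A, C_ij = (−1)^(i+j)·(minor ij) (rows/columns in the sector order above):
  C_11 = (0.85)(0.65) − (-0.25)(-0.10) = 0.5275
  C_12 = −[(0.00)(0.65) − (-0.25)(-0.35)] = 0.0875
  C_13 = (0.00)(-0.10) − (0.85)(-0.35) = 0.2975
  C_21 = −[(-0.15)(0.65) − (-0.15)(-0.10)] = 0.1125
  C_22 = (1.00)(0.65) − (-0.15)(-0.35) = 0.5975
  C_23 = −[(1.00)(-0.10) − (-0.15)(-0.35)] = 0.1525
  C_31 = (-0.15)(-0.25) − (-0.15)(0.85) = 0.1650
  C_32 = −[(1.00)(-0.25) − (-0.15)(0.00)] = 0.2500
  C_33 = (1.00)(0.85) − (-0.15)(0.00) = 0.8500
det(I−A) = Σ_j (I−A)_1j·C_1j = (1.00)(0.5275) + (-0.15)(0.0875) + (-0.15)(0.2975) = 0.46975
adj(I−A) = Cᵀ =
  [ 0.5275   0.1125   0.1650]
  [ 0.0875   0.5975   0.2500]
  [ 0.2975   0.1525   0.8500]
(I − A)⁻¹ = adj(I−A) / det(I−A) ≈
  [   1.1229     0.2395     0.3513]
  [   0.1863     1.2720     0.5322]
  [   0.6333     0.3246     1.8095]
First solve x = (I − A)⁻¹ d = adj(I−A)·d / det(I−A); in particular x_3 = (0.2975·510 + 0.1525·480 + 0.8500·220) / 0.46975 = 411.925 / 0.46975 ≈ 876.903.
Intermediate flow from 1 to 3: z_13 = a_13 · x_3 = 0.15 × 411.925 / 0.46975 = 61.78875 / 0.46975 ≈ 131.5.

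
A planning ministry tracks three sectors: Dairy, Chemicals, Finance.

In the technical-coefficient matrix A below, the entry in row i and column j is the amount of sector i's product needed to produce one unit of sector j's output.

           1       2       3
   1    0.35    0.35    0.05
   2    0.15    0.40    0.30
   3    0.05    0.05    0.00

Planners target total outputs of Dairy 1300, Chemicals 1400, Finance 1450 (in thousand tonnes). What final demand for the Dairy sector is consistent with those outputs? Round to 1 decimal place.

I − A =
  [   0.65    -0.35    -0.05]
  [  -0.15     0.60    -0.30]
  [  -0.05    -0.05     1.00]
d = (I − A) x:
  d_1 = (+0.65)·1300 + (-0.35)·1400 + (-0.05)·1450 = 282.5
  d_2 = (-0.15)·1300 + (+0.60)·1400 + (-0.30)·1450 = 210.0
  d_3 = (-0.05)·1300 + (-0.05)·1400 + (+1.00)·1450 = 1315.0

d_1 = 282.5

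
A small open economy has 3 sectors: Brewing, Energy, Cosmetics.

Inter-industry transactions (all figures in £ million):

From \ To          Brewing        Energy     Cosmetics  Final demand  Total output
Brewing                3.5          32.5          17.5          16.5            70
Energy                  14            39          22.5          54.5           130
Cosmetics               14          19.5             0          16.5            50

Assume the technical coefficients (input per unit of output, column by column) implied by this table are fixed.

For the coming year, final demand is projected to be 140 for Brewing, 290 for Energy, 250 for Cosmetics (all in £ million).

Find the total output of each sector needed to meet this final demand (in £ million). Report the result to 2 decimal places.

Technical coefficients a_ij = z_ij / X_j:
  a_BB = 3.5/70 = 0.05, a_EB = 14/70 = 0.20, a_CB = 14/70 = 0.20
  a_BE = 32.5/130 = 0.25, a_EE = 39/130 = 0.30, a_CE = 19.5/130 = 0.15
  a_BC = 17.5/50 = 0.35, a_EC = 22.5/50 = 0.45, a_CC = 0/50 = 0.00
I − A =
  [   0.95    -0.25    -0.35]
  [  -0.20     0.70    -0.45]
  [  -0.20    -0.15     1.00]
Cofactors of I−A, C_ij = (−1)^(i+j)·(minor ij) (rows/columns in the sector order above):
  C_11 = (0.70)(1.00) − (-0.45)(-0.15) = 0.6325
  C_12 = −[(-0.20)(1.00) − (-0.45)(-0.20)] = 0.2900
  C_13 = (-0.20)(-0.15) − (0.70)(-0.20) = 0.1700
  C_21 = −[(-0.25)(1.00) − (-0.35)(-0.15)] = 0.3025
  C_22 = (0.95)(1.00) − (-0.35)(-0.20) = 0.8800
  C_23 = −[(0.95)(-0.15) − (-0.25)(-0.20)] = 0.1925
  C_31 = (-0.25)(-0.45) − (-0.35)(0.70) = 0.3575
  C_32 = −[(0.95)(-0.45) − (-0.35)(-0.20)] = 0.4975
  C_33 = (0.95)(0.70) − (-0.25)(-0.20) = 0.6150
det(I−A) = Σ_j (I−A)_1j·C_1j = (0.95)(0.6325) + (-0.25)(0.2900) + (-0.35)(0.1700) = 0.468875
adj(I−A) = Cᵀ =
  [ 0.6325   0.3025   0.3575]
  [ 0.2900   0.8800   0.4975]
  [ 0.1700   0.1925   0.6150]
(I − A)⁻¹ = adj(I−A) / det(I−A) ≈
  [   1.3490     0.6452     0.7625]
  [   0.6185     1.8768     1.0611]
  [   0.3626     0.4106     1.3117]
x = (I − A)⁻¹ d = adj(I−A)·d / det(I−A), with det(I−A) = 0.468875:
  x_B = (0.6325·140 + 0.3025·290 + 0.3575·250) / 0.468875 = 265.65 / 0.468875 ≈ 566.57
  x_E = (0.2900·140 + 0.8800·290 + 0.4975·250) / 0.468875 = 420.175 / 0.468875 ≈ 896.13
  x_C = (0.1700·140 + 0.1925·290 + 0.6150·250) / 0.468875 = 233.375 / 0.468875 ≈ 497.73

x_B = 566.57, x_E = 896.13, x_C = 497.73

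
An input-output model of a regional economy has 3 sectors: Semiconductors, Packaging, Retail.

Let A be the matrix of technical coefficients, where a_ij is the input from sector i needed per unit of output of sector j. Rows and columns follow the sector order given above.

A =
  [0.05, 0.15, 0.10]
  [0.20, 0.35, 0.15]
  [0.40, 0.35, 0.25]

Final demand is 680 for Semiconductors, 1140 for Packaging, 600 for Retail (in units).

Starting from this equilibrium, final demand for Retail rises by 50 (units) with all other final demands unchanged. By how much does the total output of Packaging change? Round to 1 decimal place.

Δx_P = 23.3

I − A =
  [   0.95    -0.15    -0.10]
  [  -0.20     0.65    -0.15]
  [  -0.40    -0.35     0.75]
Cofactors of I−A, C_ij = (−1)^(i+j)·(minor ij) (rows/columns in the sector order above):
  C_11 = (0.65)(0.75) − (-0.15)(-0.35) = 0.4350
  C_12 = −[(-0.20)(0.75) − (-0.15)(-0.40)] = 0.2100
  C_13 = (-0.20)(-0.35) − (0.65)(-0.40) = 0.3300
  C_21 = −[(-0.15)(0.75) − (-0.10)(-0.35)] = 0.1475
  C_22 = (0.95)(0.75) − (-0.10)(-0.40) = 0.6725
  C_23 = −[(0.95)(-0.35) − (-0.15)(-0.40)] = 0.3925
  C_31 = (-0.15)(-0.15) − (-0.10)(0.65) = 0.0875
  C_32 = −[(0.95)(-0.15) − (-0.10)(-0.20)] = 0.1625
  C_33 = (0.95)(0.65) − (-0.15)(-0.20) = 0.5875
det(I−A) = Σ_j (I−A)_1j·C_1j = (0.95)(0.4350) + (-0.15)(0.2100) + (-0.10)(0.3300) = 0.34875
adj(I−A) = Cᵀ =
  [ 0.4350   0.1475   0.0875]
  [ 0.2100   0.6725   0.1625]
  [ 0.3300   0.3925   0.5875]
(I − A)⁻¹ = adj(I−A) / det(I−A) ≈
  [   1.2473     0.4229     0.2509]
  [   0.6022     1.9283     0.4659]
  [   0.9462     1.1254     1.6846]
Δx = (I − A)⁻¹ Δd with Δd having +50 in the Retail component and 0 elsewhere.
So Δx_P = L_PR · (+50), where L_PR = adj(I−A)_PR / det(I−A) = 0.1625 / 0.34875.
Δx_P = 0.1625 × (+50) / 0.34875 = 8.125 / 0.34875 ≈ 23.3.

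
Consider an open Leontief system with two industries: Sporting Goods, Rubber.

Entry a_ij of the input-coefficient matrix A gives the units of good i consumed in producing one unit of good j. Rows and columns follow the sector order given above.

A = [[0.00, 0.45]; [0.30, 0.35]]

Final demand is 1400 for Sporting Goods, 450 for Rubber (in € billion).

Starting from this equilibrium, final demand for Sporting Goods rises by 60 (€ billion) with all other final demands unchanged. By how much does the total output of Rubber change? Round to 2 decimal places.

I − A =
  [   1.00    -0.45]
  [  -0.30     0.65]
det(I−A) = (1.00)(0.65) − (-0.45)(-0.30) = 0.5150
adj(I−A) = [[0.65, 0.45], [0.30, 1.00]]
(I − A)⁻¹ = adj(I−A) / det(I−A) ≈
  [   1.2621     0.8738]
  [   0.5825     1.9417]
Δx = (I − A)⁻¹ Δd with Δd having +60 in the Sporting Goods component and 0 elsewhere.
So Δx_2 = L_21 · (+60), where L_21 = adj(I−A)_21 / det(I−A) = 0.30 / 0.5150.
Δx_2 = 0.30 × (+60) / 0.5150 = 18.00 / 0.5150 ≈ 34.95.

Δx_2 = 34.95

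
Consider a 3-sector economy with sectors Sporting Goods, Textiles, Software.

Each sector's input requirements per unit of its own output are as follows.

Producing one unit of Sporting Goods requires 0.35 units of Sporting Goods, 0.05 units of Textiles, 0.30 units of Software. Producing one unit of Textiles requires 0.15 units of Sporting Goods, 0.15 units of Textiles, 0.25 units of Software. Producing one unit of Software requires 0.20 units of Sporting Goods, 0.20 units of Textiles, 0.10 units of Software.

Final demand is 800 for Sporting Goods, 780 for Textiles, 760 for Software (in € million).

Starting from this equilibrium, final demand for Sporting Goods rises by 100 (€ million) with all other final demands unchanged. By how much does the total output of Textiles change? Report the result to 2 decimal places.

I − A =
  [   0.65    -0.15    -0.20]
  [  -0.05     0.85    -0.20]
  [  -0.30    -0.25     0.90]
Cofactors of I−A, C_ij = (−1)^(i+j)·(minor ij) (rows/columns in the sector order above):
  C_11 = (0.85)(0.90) − (-0.20)(-0.25) = 0.7150
  C_12 = −[(-0.05)(0.90) − (-0.20)(-0.30)] = 0.1050
  C_13 = (-0.05)(-0.25) − (0.85)(-0.30) = 0.2675
  C_21 = −[(-0.15)(0.90) − (-0.20)(-0.25)] = 0.1850
  C_22 = (0.65)(0.90) − (-0.20)(-0.30) = 0.5250
  C_23 = −[(0.65)(-0.25) − (-0.15)(-0.30)] = 0.2075
  C_31 = (-0.15)(-0.20) − (-0.20)(0.85) = 0.2000
  C_32 = −[(0.65)(-0.20) − (-0.20)(-0.05)] = 0.1400
  C_33 = (0.65)(0.85) − (-0.15)(-0.05) = 0.5450
det(I−A) = Σ_j (I−A)_1j·C_1j = (0.65)(0.7150) + (-0.15)(0.1050) + (-0.20)(0.2675) = 0.3955
adj(I−A) = Cᵀ =
  [ 0.7150   0.1850   0.2000]
  [ 0.1050   0.5250   0.1400]
  [ 0.2675   0.2075   0.5450]
(I − A)⁻¹ = adj(I−A) / det(I−A) ≈
  [   1.8078     0.4678     0.5057]
  [   0.2655     1.3274     0.3540]
  [   0.6764     0.5247     1.3780]
Δx = (I − A)⁻¹ Δd with Δd having +100 in the Sporting Goods component and 0 elsewhere.
So Δx_2 = L_21 · (+100), where L_21 = adj(I−A)_21 / det(I−A) = 0.1050 / 0.3955.
Δx_2 = 0.1050 × (+100) / 0.3955 = 10.50 / 0.3955 ≈ 26.55.

Δx_2 = 26.55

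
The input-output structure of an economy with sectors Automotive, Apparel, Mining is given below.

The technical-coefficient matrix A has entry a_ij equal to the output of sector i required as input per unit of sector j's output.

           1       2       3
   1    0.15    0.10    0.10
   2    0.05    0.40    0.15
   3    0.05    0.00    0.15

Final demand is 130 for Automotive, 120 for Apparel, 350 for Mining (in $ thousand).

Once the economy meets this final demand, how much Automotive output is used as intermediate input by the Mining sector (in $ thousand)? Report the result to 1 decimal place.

z_13 = 42.6

I − A =
  [   0.85    -0.10    -0.10]
  [  -0.05     0.60    -0.15]
  [  -0.05     0.00     0.85]
Cofactors of I−A, C_ij = (−1)^(i+j)·(minor ij) (rows/columns in the sector order above):
  C_11 = (0.60)(0.85) − (-0.15)(0.00) = 0.5100
  C_12 = −[(-0.05)(0.85) − (-0.15)(-0.05)] = 0.0500
  C_13 = (-0.05)(0.00) − (0.60)(-0.05) = 0.0300
  C_21 = −[(-0.10)(0.85) − (-0.10)(0.00)] = 0.0850
  C_22 = (0.85)(0.85) − (-0.10)(-0.05) = 0.7175
  C_23 = −[(0.85)(0.00) − (-0.10)(-0.05)] = 0.0050
  C_31 = (-0.10)(-0.15) − (-0.10)(0.60) = 0.0750
  C_32 = −[(0.85)(-0.15) − (-0.10)(-0.05)] = 0.1325
  C_33 = (0.85)(0.60) − (-0.10)(-0.05) = 0.5050
det(I−A) = Σ_j (I−A)_1j·C_1j = (0.85)(0.5100) + (-0.10)(0.0500) + (-0.10)(0.0300) = 0.4255
adj(I−A) = Cᵀ =
  [ 0.5100   0.0850   0.0750]
  [ 0.0500   0.7175   0.1325]
  [ 0.0300   0.0050   0.5050]
(I − A)⁻¹ = adj(I−A) / det(I−A) ≈
  [   1.1986     0.1998     0.1763]
  [   0.1175     1.6863     0.3114]
  [   0.0705     0.0118     1.1868]
First solve x = (I − A)⁻¹ d = adj(I−A)·d / det(I−A); in particular x_3 = (0.0300·130 + 0.0050·120 + 0.5050·350) / 0.4255 = 181.25 / 0.4255 ≈ 425.969.
Intermediate flow from 1 to 3: z_13 = a_13 · x_3 = 0.10 × 181.25 / 0.4255 = 18.125 / 0.4255 ≈ 42.6.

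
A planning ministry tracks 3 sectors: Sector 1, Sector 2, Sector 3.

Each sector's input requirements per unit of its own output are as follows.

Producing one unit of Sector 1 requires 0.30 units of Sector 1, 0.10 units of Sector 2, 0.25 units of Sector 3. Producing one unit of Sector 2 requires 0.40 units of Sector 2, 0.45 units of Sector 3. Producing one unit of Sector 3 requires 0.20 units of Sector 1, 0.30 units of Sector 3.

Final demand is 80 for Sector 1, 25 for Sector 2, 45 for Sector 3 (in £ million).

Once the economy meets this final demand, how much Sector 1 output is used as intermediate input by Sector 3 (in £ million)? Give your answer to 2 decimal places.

I − A =
  [   0.70     0.00    -0.20]
  [  -0.10     0.60     0.00]
  [  -0.25    -0.45     0.70]
Cofactors of I−A, C_ij = (−1)^(i+j)·(minor ij) (rows/columns in the sector order above):
  C_11 = (0.60)(0.70) − (0.00)(-0.45) = 0.4200
  C_12 = −[(-0.10)(0.70) − (0.00)(-0.25)] = 0.0700
  C_13 = (-0.10)(-0.45) − (0.60)(-0.25) = 0.1950
  C_21 = −[(0.00)(0.70) − (-0.20)(-0.45)] = 0.0900
  C_22 = (0.70)(0.70) − (-0.20)(-0.25) = 0.4400
  C_23 = −[(0.70)(-0.45) − (0.00)(-0.25)] = 0.3150
  C_31 = (0.00)(0.00) − (-0.20)(0.60) = 0.1200
  C_32 = −[(0.70)(0.00) − (-0.20)(-0.10)] = 0.0200
  C_33 = (0.70)(0.60) − (0.00)(-0.10) = 0.4200
det(I−A) = Σ_j (I−A)_1j·C_1j = (0.70)(0.4200) + (0.00)(0.0700) + (-0.20)(0.1950) = 0.2550
adj(I−A) = Cᵀ =
  [ 0.4200   0.0900   0.1200]
  [ 0.0700   0.4400   0.0200]
  [ 0.1950   0.3150   0.4200]
(I − A)⁻¹ = adj(I−A) / det(I−A) ≈
  [   1.6471     0.3529     0.4706]
  [   0.2745     1.7255     0.0784]
  [   0.7647     1.2353     1.6471]
First solve x = (I − A)⁻¹ d = adj(I−A)·d / det(I−A); in particular x_3 = (0.1950·80 + 0.3150·25 + 0.4200·45) / 0.2550 = 42.375 / 0.2550 ≈ 166.1765.
Intermediate flow from 1 to 3: z_13 = a_13 · x_3 = 0.20 × 42.375 / 0.2550 = 8.475 / 0.2550 ≈ 33.24.

z_13 = 33.24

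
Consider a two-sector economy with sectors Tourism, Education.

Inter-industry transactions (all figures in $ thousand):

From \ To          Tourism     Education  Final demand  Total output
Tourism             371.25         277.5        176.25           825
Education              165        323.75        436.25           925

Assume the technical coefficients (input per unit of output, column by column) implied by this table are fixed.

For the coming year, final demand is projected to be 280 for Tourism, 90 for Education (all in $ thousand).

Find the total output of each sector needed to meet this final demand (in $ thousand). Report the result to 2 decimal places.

Technical coefficients a_ij = z_ij / X_j:
  a_11 = 371.25/825 = 0.45, a_21 = 165/825 = 0.20
  a_12 = 277.5/925 = 0.30, a_22 = 323.75/925 = 0.35
I − A =
  [   0.55    -0.30]
  [  -0.20     0.65]
det(I−A) = (0.55)(0.65) − (-0.30)(-0.20) = 0.2975
adj(I−A) = [[0.65, 0.30], [0.20, 0.55]]
(I − A)⁻¹ = adj(I−A) / det(I−A) ≈
  [   2.1849     1.0084]
  [   0.6723     1.8487]
x = (I − A)⁻¹ d = adj(I−A)·d / det(I−A), with det(I−A) = 0.2975:
  x_1 = (0.65·280 + 0.30·90) / 0.2975 = 209.00 / 0.2975 ≈ 702.52
  x_2 = (0.20·280 + 0.55·90) / 0.2975 = 105.50 / 0.2975 ≈ 354.62

x_1 = 702.52, x_2 = 354.62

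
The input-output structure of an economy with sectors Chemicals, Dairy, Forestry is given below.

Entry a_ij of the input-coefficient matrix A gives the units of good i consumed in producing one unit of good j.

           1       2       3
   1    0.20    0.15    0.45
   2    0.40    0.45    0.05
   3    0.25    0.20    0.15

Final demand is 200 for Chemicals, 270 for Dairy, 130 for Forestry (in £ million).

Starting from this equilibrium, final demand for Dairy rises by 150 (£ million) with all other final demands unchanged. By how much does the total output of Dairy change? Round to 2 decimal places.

I − A =
  [   0.80    -0.15    -0.45]
  [  -0.40     0.55    -0.05]
  [  -0.25    -0.20     0.85]
Cofactors of I−A, C_ij = (−1)^(i+j)·(minor ij) (rows/columns in the sector order above):
  C_11 = (0.55)(0.85) − (-0.05)(-0.20) = 0.4575
  C_12 = −[(-0.40)(0.85) − (-0.05)(-0.25)] = 0.3525
  C_13 = (-0.40)(-0.20) − (0.55)(-0.25) = 0.2175
  C_21 = −[(-0.15)(0.85) − (-0.45)(-0.20)] = 0.2175
  C_22 = (0.80)(0.85) − (-0.45)(-0.25) = 0.5675
  C_23 = −[(0.80)(-0.20) − (-0.15)(-0.25)] = 0.1975
  C_31 = (-0.15)(-0.05) − (-0.45)(0.55) = 0.2550
  C_32 = −[(0.80)(-0.05) − (-0.45)(-0.40)] = 0.2200
  C_33 = (0.80)(0.55) − (-0.15)(-0.40) = 0.3800
det(I−A) = Σ_j (I−A)_1j·C_1j = (0.80)(0.4575) + (-0.15)(0.3525) + (-0.45)(0.2175) = 0.21525
adj(I−A) = Cᵀ =
  [ 0.4575   0.2175   0.2550]
  [ 0.3525   0.5675   0.2200]
  [ 0.2175   0.1975   0.3800]
(I − A)⁻¹ = adj(I−A) / det(I−A) ≈
  [   2.1254     1.0105     1.1847]
  [   1.6376     2.6365     1.0221]
  [   1.0105     0.9175     1.7654]
Δx = (I − A)⁻¹ Δd with Δd having +150 in the Dairy component and 0 elsewhere.
So Δx_2 = L_22 · (+150), where L_22 = adj(I−A)_22 / det(I−A) = 0.5675 / 0.21525.
Δx_2 = 0.5675 × (+150) / 0.21525 = 85.125 / 0.21525 ≈ 395.47.

Δx_2 = 395.47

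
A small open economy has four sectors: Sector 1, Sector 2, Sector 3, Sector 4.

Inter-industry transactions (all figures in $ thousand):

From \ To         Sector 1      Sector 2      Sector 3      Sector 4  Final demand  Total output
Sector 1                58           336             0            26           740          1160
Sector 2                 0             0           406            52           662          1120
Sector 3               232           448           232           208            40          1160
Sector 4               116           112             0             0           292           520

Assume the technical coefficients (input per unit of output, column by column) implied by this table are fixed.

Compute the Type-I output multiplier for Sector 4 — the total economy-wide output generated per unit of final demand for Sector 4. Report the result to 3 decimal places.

m_4 = 2.351

Technical coefficients a_ij = z_ij / X_j:
  a_11 = 58/1160 = 0.05, a_21 = 0/1160 = 0.00, a_31 = 232/1160 = 0.20, a_41 = 116/1160 = 0.10
  a_12 = 336/1120 = 0.30, a_22 = 0/1120 = 0.00, a_32 = 448/1120 = 0.40, a_42 = 112/1120 = 0.10
  a_13 = 0/1160 = 0.00, a_23 = 406/1160 = 0.35, a_33 = 232/1160 = 0.20, a_43 = 0/1160 = 0.00
  a_14 = 26/520 = 0.05, a_24 = 52/520 = 0.10, a_34 = 208/520 = 0.40, a_44 = 0/520 = 0.00
I − A =
  [   0.95    -0.30     0.00    -0.05]
  [   0.00     1.00    -0.35    -0.10]
  [  -0.20    -0.40     0.80    -0.40]
  [  -0.10    -0.10     0.00     1.00]
Compute the cofactors C_ij = (−1)^(i+j)·(3×3 minor ij) of I−A; the adjugate is their transpose:
adj(I−A) = Cᵀ =
  [ 0.63800   0.24400   0.10675   0.09900]
  [ 0.09200   0.75600   0.33075   0.21250]
  [ 0.24200   0.48900   0.93250   0.43400]
  [ 0.07300   0.10000   0.04375   0.60600]
det(I−A) = Σ_j (I−A)_1j·C_1j = (0.95)(0.63800) + (-0.30)(0.09200) + (0.00)(0.24200) + (-0.05)(0.07300) = 0.57485
(I − A)⁻¹ = adj(I−A) / det(I−A) ≈
  [   1.1099     0.4245     0.1857     0.1722]
  [   0.1600     1.3151     0.5754     0.3697]
  [   0.4210     0.8507     1.6222     0.7550]
  [   0.1270     0.1740     0.0761     1.0542]
The output multiplier for sector j is the column-j sum of the Leontief inverse (I − A)⁻¹ = adj(I−A) / det(I−A).
Column 4 of adj(I−A): (0.09900, 0.21250, 0.43400, 0.60600); det(I−A) = 0.57485.
m_4 = (0.09900 + 0.21250 + 0.43400 + 0.60600) / 0.57485 = 1.3515 / 0.57485 ≈ 2.351.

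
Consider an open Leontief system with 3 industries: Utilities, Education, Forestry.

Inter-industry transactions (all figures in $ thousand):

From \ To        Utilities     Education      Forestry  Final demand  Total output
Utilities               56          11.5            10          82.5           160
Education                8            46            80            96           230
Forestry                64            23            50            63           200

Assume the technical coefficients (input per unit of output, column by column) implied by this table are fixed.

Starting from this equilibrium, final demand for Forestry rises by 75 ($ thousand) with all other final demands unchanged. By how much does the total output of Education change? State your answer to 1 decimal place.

Technical coefficients a_ij = z_ij / X_j:
  a_11 = 56/160 = 0.35, a_21 = 8/160 = 0.05, a_31 = 64/160 = 0.40
  a_12 = 11.5/230 = 0.05, a_22 = 46/230 = 0.20, a_32 = 23/230 = 0.10
  a_13 = 10/200 = 0.05, a_23 = 80/200 = 0.40, a_33 = 50/200 = 0.25
I − A =
  [   0.65    -0.05    -0.05]
  [  -0.05     0.80    -0.40]
  [  -0.40    -0.10     0.75]
Cofactors of I−A, C_ij = (−1)^(i+j)·(minor ij) (rows/columns in the sector order above):
  C_11 = (0.80)(0.75) − (-0.40)(-0.10) = 0.5600
  C_12 = −[(-0.05)(0.75) − (-0.40)(-0.40)] = 0.1975
  C_13 = (-0.05)(-0.10) − (0.80)(-0.40) = 0.3250
  C_21 = −[(-0.05)(0.75) − (-0.05)(-0.10)] = 0.0425
  C_22 = (0.65)(0.75) − (-0.05)(-0.40) = 0.4675
  C_23 = −[(0.65)(-0.10) − (-0.05)(-0.40)] = 0.0850
  C_31 = (-0.05)(-0.40) − (-0.05)(0.80) = 0.0600
  C_32 = −[(0.65)(-0.40) − (-0.05)(-0.05)] = 0.2625
  C_33 = (0.65)(0.80) − (-0.05)(-0.05) = 0.5175
det(I−A) = Σ_j (I−A)_1j·C_1j = (0.65)(0.5600) + (-0.05)(0.1975) + (-0.05)(0.3250) = 0.337875
adj(I−A) = Cᵀ =
  [ 0.5600   0.0425   0.0600]
  [ 0.1975   0.4675   0.2625]
  [ 0.3250   0.0850   0.5175]
(I − A)⁻¹ = adj(I−A) / det(I−A) ≈
  [   1.6574     0.1258     0.1776]
  [   0.5845     1.3836     0.7769]
  [   0.9619     0.2516     1.5316]
Δx = (I − A)⁻¹ Δd with Δd having +75 in the Forestry component and 0 elsewhere.
So Δx_2 = L_23 · (+75), where L_23 = adj(I−A)_23 / det(I−A) = 0.2625 / 0.337875.
Δx_2 = 0.2625 × (+75) / 0.337875 = 19.6875 / 0.337875 ≈ 58.3.

Δx_2 = 58.3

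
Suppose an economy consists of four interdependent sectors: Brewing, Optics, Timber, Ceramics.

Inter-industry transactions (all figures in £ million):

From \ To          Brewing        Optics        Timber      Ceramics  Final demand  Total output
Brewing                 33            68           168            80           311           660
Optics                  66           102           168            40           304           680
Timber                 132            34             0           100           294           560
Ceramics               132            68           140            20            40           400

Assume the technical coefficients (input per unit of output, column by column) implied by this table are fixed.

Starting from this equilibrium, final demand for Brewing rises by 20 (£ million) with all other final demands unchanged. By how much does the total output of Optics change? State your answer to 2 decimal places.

Technical coefficients a_ij = z_ij / X_j:
  a_BB = 33/660 = 0.05, a_OB = 66/660 = 0.10, a_TB = 132/660 = 0.20, a_CB = 132/660 = 0.20
  a_BO = 68/680 = 0.10, a_OO = 102/680 = 0.15, a_TO = 34/680 = 0.05, a_CO = 68/680 = 0.10
  a_BT = 168/560 = 0.30, a_OT = 168/560 = 0.30, a_TT = 0/560 = 0.00, a_CT = 140/560 = 0.25
  a_BC = 80/400 = 0.20, a_OC = 40/400 = 0.10, a_TC = 100/400 = 0.25, a_CC = 20/400 = 0.05
I − A =
  [   0.95    -0.10    -0.30    -0.20]
  [  -0.10     0.85    -0.30    -0.10]
  [  -0.20    -0.05     1.00    -0.25]
  [  -0.20    -0.10    -0.25     0.95]
Compute the cofactors C_ij = (−1)^(i+j)·(3×3 minor ij) of I−A; the adjugate is their transpose:
adj(I−A) = Cᵀ =
  [ 0.721375   0.133000   0.318750   0.249750]
  [ 0.185750   0.721125   0.322000   0.199750]
  [ 0.210250   0.094875   0.710125   0.241125]
  [ 0.226750   0.128875   0.287875   0.724750]
det(I−A) = Σ_j (I−A)_1j·C_1j = (0.95)(0.721375) + (-0.10)(0.185750) + (-0.30)(0.210250) + (-0.20)(0.226750) = 0.55830625
(I − A)⁻¹ = adj(I−A) / det(I−A) ≈
  [   1.2921     0.2382     0.5709     0.4473]
  [   0.3327     1.2916     0.5767     0.3578]
  [   0.3766     0.1699     1.2719     0.4319]
  [   0.4061     0.2308     0.5156     1.2981]
Δx = (I − A)⁻¹ Δd with Δd having +20 in the Brewing component and 0 elsewhere.
So Δx_O = L_OB · (+20), where L_OB = adj(I−A)_OB / det(I−A) = 0.185750 / 0.55830625.
Δx_O = 0.185750 × (+20) / 0.55830625 = 3.715 / 0.55830625 ≈ 6.65.

Δx_O = 6.65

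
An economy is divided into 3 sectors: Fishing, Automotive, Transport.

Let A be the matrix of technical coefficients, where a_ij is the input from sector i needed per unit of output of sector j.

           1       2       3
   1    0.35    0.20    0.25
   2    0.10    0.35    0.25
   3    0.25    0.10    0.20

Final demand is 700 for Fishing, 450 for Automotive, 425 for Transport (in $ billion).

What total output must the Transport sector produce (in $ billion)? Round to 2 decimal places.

I − A =
  [   0.65    -0.20    -0.25]
  [  -0.10     0.65    -0.25]
  [  -0.25    -0.10     0.80]
Cofactors of I−A, C_ij = (−1)^(i+j)·(minor ij) (rows/columns in the sector order above):
  C_11 = (0.65)(0.80) − (-0.25)(-0.10) = 0.4950
  C_12 = −[(-0.10)(0.80) − (-0.25)(-0.25)] = 0.1425
  C_13 = (-0.10)(-0.10) − (0.65)(-0.25) = 0.1725
  C_21 = −[(-0.20)(0.80) − (-0.25)(-0.10)] = 0.1850
  C_22 = (0.65)(0.80) − (-0.25)(-0.25) = 0.4575
  C_23 = −[(0.65)(-0.10) − (-0.20)(-0.25)] = 0.1150
  C_31 = (-0.20)(-0.25) − (-0.25)(0.65) = 0.2125
  C_32 = −[(0.65)(-0.25) − (-0.25)(-0.10)] = 0.1875
  C_33 = (0.65)(0.65) − (-0.20)(-0.10) = 0.4025
det(I−A) = Σ_j (I−A)_1j·C_1j = (0.65)(0.4950) + (-0.20)(0.1425) + (-0.25)(0.1725) = 0.250125
adj(I−A) = Cᵀ =
  [ 0.4950   0.1850   0.2125]
  [ 0.1425   0.4575   0.1875]
  [ 0.1725   0.1150   0.4025]
(I − A)⁻¹ = adj(I−A) / det(I−A) ≈
  [   1.9790     0.7396     0.8496]
  [   0.5697     1.8291     0.7496]
  [   0.6897     0.4598     1.6092]
x = (I − A)⁻¹ d = adj(I−A)·d / det(I−A), with det(I−A) = 0.250125:
  x_1 = (0.4950·700 + 0.1850·450 + 0.2125·425) / 0.250125 = 520.0625 / 0.250125 ≈ 2079.21
  x_2 = (0.1425·700 + 0.4575·450 + 0.1875·425) / 0.250125 = 385.3125 / 0.250125 ≈ 1540.48
  x_3 = (0.1725·700 + 0.1150·450 + 0.4025·425) / 0.250125 = 343.5625 / 0.250125 ≈ 1373.56

x_3 = 1373.56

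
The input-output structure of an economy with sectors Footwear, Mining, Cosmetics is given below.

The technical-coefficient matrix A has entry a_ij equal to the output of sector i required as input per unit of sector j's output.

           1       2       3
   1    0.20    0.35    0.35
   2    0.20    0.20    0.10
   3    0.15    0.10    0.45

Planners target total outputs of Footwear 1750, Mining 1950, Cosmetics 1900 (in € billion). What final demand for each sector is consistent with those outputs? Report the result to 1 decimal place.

I − A =
  [   0.80    -0.35    -0.35]
  [  -0.20     0.80    -0.10]
  [  -0.15    -0.10     0.55]
d = (I − A) x:
  d_1 = (+0.80)·1750 + (-0.35)·1950 + (-0.35)·1900 = 52.5
  d_2 = (-0.20)·1750 + (+0.80)·1950 + (-0.10)·1900 = 1020.0
  d_3 = (-0.15)·1750 + (-0.10)·1950 + (+0.55)·1900 = 587.5

d_1 = 52.5, d_2 = 1020.0, d_3 = 587.5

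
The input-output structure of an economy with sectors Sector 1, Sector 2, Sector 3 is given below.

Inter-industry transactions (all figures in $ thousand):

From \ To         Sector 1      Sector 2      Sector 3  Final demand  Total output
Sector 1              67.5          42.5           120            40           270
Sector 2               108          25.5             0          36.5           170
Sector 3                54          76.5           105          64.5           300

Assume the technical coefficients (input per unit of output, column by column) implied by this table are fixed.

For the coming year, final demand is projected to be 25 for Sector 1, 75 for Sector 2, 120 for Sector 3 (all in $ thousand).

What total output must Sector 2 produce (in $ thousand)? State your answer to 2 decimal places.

x_2 = 268.72

Technical coefficients a_ij = z_ij / X_j:
  a_11 = 67.5/270 = 0.25, a_21 = 108/270 = 0.40, a_31 = 54/270 = 0.20
  a_12 = 42.5/170 = 0.25, a_22 = 25.5/170 = 0.15, a_32 = 76.5/170 = 0.45
  a_13 = 120/300 = 0.40, a_23 = 0/300 = 0.00, a_33 = 105/300 = 0.35
I − A =
  [   0.75    -0.25    -0.40]
  [  -0.40     0.85     0.00]
  [  -0.20    -0.45     0.65]
Cofactors of I−A, C_ij = (−1)^(i+j)·(minor ij) (rows/columns in the sector order above):
  C_11 = (0.85)(0.65) − (0.00)(-0.45) = 0.5525
  C_12 = −[(-0.40)(0.65) − (0.00)(-0.20)] = 0.2600
  C_13 = (-0.40)(-0.45) − (0.85)(-0.20) = 0.3500
  C_21 = −[(-0.25)(0.65) − (-0.40)(-0.45)] = 0.3425
  C_22 = (0.75)(0.65) − (-0.40)(-0.20) = 0.4075
  C_23 = −[(0.75)(-0.45) − (-0.25)(-0.20)] = 0.3875
  C_31 = (-0.25)(0.00) − (-0.40)(0.85) = 0.3400
  C_32 = −[(0.75)(0.00) − (-0.40)(-0.40)] = 0.1600
  C_33 = (0.75)(0.85) − (-0.25)(-0.40) = 0.5375
det(I−A) = Σ_j (I−A)_1j·C_1j = (0.75)(0.5525) + (-0.25)(0.2600) + (-0.40)(0.3500) = 0.209375
adj(I−A) = Cᵀ =
  [ 0.5525   0.3425   0.3400]
  [ 0.2600   0.4075   0.1600]
  [ 0.3500   0.3875   0.5375]
(I − A)⁻¹ = adj(I−A) / det(I−A) ≈
  [   2.6388     1.6358     1.6239]
  [   1.2418     1.9463     0.7642]
  [   1.6716     1.8507     2.5672]
x = (I − A)⁻¹ d = adj(I−A)·d / det(I−A), with det(I−A) = 0.209375:
  x_1 = (0.5525·25 + 0.3425·75 + 0.3400·120) / 0.209375 = 80.30 / 0.209375 ≈ 383.52
  x_2 = (0.2600·25 + 0.4075·75 + 0.1600·120) / 0.209375 = 56.2625 / 0.209375 ≈ 268.72
  x_3 = (0.3500·25 + 0.3875·75 + 0.5375·120) / 0.209375 = 102.3125 / 0.209375 ≈ 488.66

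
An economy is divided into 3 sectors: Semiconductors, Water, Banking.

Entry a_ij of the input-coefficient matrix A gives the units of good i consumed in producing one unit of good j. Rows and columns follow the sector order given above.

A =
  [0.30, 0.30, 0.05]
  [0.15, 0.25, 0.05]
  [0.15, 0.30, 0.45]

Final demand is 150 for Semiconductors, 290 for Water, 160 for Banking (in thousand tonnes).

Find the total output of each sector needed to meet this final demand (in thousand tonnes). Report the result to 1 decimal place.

x_S = 494.0, x_W = 533.2, x_B = 716.5

I − A =
  [   0.70    -0.30    -0.05]
  [  -0.15     0.75    -0.05]
  [  -0.15    -0.30     0.55]
Cofactors of I−A, C_ij = (−1)^(i+j)·(minor ij) (rows/columns in the sector order above):
  C_11 = (0.75)(0.55) − (-0.05)(-0.30) = 0.3975
  C_12 = −[(-0.15)(0.55) − (-0.05)(-0.15)] = 0.0900
  C_13 = (-0.15)(-0.30) − (0.75)(-0.15) = 0.1575
  C_21 = −[(-0.30)(0.55) − (-0.05)(-0.30)] = 0.1800
  C_22 = (0.70)(0.55) − (-0.05)(-0.15) = 0.3775
  C_23 = −[(0.70)(-0.30) − (-0.30)(-0.15)] = 0.2550
  C_31 = (-0.30)(-0.05) − (-0.05)(0.75) = 0.0525
  C_32 = −[(0.70)(-0.05) − (-0.05)(-0.15)] = 0.0425
  C_33 = (0.70)(0.75) − (-0.30)(-0.15) = 0.4800
det(I−A) = Σ_j (I−A)_1j·C_1j = (0.70)(0.3975) + (-0.30)(0.0900) + (-0.05)(0.1575) = 0.243375
adj(I−A) = Cᵀ =
  [ 0.3975   0.1800   0.0525]
  [ 0.0900   0.3775   0.0425]
  [ 0.1575   0.2550   0.4800]
(I − A)⁻¹ = adj(I−A) / det(I−A) ≈
  [   1.6333     0.7396     0.2157]
  [   0.3698     1.5511     0.1746]
  [   0.6471     1.0478     1.9723]
x = (I − A)⁻¹ d = adj(I−A)·d / det(I−A), with det(I−A) = 0.243375:
  x_S = (0.3975·150 + 0.1800·290 + 0.0525·160) / 0.243375 = 120.225 / 0.243375 ≈ 494.0
  x_W = (0.0900·150 + 0.3775·290 + 0.0425·160) / 0.243375 = 129.775 / 0.243375 ≈ 533.2
  x_B = (0.1575·150 + 0.2550·290 + 0.4800·160) / 0.243375 = 174.375 / 0.243375 ≈ 716.5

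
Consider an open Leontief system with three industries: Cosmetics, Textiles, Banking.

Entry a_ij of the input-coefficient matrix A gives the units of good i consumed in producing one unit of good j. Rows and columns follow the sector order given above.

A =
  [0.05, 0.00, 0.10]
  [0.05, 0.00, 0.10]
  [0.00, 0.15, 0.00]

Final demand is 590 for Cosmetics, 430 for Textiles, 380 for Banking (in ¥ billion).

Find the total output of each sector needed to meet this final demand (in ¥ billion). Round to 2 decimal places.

I − A =
  [   0.95     0.00    -0.10]
  [  -0.05     1.00    -0.10]
  [   0.00    -0.15     1.00]
Cofactors of I−A, C_ij = (−1)^(i+j)·(minor ij) (rows/columns in the sector order above):
  C_11 = (1.00)(1.00) − (-0.10)(-0.15) = 0.9850
  C_12 = −[(-0.05)(1.00) − (-0.10)(0.00)] = 0.0500
  C_13 = (-0.05)(-0.15) − (1.00)(0.00) = 0.0075
  C_21 = −[(0.00)(1.00) − (-0.10)(-0.15)] = 0.0150
  C_22 = (0.95)(1.00) − (-0.10)(0.00) = 0.9500
  C_23 = −[(0.95)(-0.15) − (0.00)(0.00)] = 0.1425
  C_31 = (0.00)(-0.10) − (-0.10)(1.00) = 0.1000
  C_32 = −[(0.95)(-0.10) − (-0.10)(-0.05)] = 0.1000
  C_33 = (0.95)(1.00) − (0.00)(-0.05) = 0.9500
det(I−A) = Σ_j (I−A)_1j·C_1j = (0.95)(0.9850) + (0.00)(0.0500) + (-0.10)(0.0075) = 0.9350
adj(I−A) = Cᵀ =
  [ 0.9850   0.0150   0.1000]
  [ 0.0500   0.9500   0.1000]
  [ 0.0075   0.1425   0.9500]
(I − A)⁻¹ = adj(I−A) / det(I−A) ≈
  [   1.0535     0.0160     0.1070]
  [   0.0535     1.0160     0.1070]
  [   0.0080     0.1524     1.0160]
x = (I − A)⁻¹ d = adj(I−A)·d / det(I−A), with det(I−A) = 0.9350:
  x_C = (0.9850·590 + 0.0150·430 + 0.1000·380) / 0.9350 = 625.60 / 0.9350 ≈ 669.09
  x_T = (0.0500·590 + 0.9500·430 + 0.1000·380) / 0.9350 = 476.00 / 0.9350 ≈ 509.09
  x_B = (0.0075·590 + 0.1425·430 + 0.9500·380) / 0.9350 = 426.70 / 0.9350 ≈ 456.36

x_C = 669.09, x_T = 509.09, x_B = 456.36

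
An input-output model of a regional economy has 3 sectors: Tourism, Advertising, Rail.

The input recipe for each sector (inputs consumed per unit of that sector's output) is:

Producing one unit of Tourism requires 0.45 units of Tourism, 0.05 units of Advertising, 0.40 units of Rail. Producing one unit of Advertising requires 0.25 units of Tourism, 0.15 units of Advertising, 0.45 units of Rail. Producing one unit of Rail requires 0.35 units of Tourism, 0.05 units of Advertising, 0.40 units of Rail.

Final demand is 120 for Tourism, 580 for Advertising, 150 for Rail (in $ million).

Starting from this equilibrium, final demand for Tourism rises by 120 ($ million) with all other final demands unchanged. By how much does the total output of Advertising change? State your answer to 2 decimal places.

Δx_2 = 46.60

I − A =
  [   0.55    -0.25    -0.35]
  [  -0.05     0.85    -0.05]
  [  -0.40    -0.45     0.60]
Cofactors of I−A, C_ij = (−1)^(i+j)·(minor ij) (rows/columns in the sector order above):
  C_11 = (0.85)(0.60) − (-0.05)(-0.45) = 0.4875
  C_12 = −[(-0.05)(0.60) − (-0.05)(-0.40)] = 0.0500
  C_13 = (-0.05)(-0.45) − (0.85)(-0.40) = 0.3625
  C_21 = −[(-0.25)(0.60) − (-0.35)(-0.45)] = 0.3075
  C_22 = (0.55)(0.60) − (-0.35)(-0.40) = 0.1900
  C_23 = −[(0.55)(-0.45) − (-0.25)(-0.40)] = 0.3475
  C_31 = (-0.25)(-0.05) − (-0.35)(0.85) = 0.3100
  C_32 = −[(0.55)(-0.05) − (-0.35)(-0.05)] = 0.0450
  C_33 = (0.55)(0.85) − (-0.25)(-0.05) = 0.4550
det(I−A) = Σ_j (I−A)_1j·C_1j = (0.55)(0.4875) + (-0.25)(0.0500) + (-0.35)(0.3625) = 0.12875
adj(I−A) = Cᵀ =
  [ 0.4875   0.3075   0.3100]
  [ 0.0500   0.1900   0.0450]
  [ 0.3625   0.3475   0.4550]
(I − A)⁻¹ = adj(I−A) / det(I−A) ≈
  [   3.7864     2.3883     2.4078]
  [   0.3883     1.4757     0.3495]
  [   2.8155     2.6990     3.5340]
Δx = (I − A)⁻¹ Δd with Δd having +120 in the Tourism component and 0 elsewhere.
So Δx_2 = L_21 · (+120), where L_21 = adj(I−A)_21 / det(I−A) = 0.0500 / 0.12875.
Δx_2 = 0.0500 × (+120) / 0.12875 = 6.00 / 0.12875 ≈ 46.60.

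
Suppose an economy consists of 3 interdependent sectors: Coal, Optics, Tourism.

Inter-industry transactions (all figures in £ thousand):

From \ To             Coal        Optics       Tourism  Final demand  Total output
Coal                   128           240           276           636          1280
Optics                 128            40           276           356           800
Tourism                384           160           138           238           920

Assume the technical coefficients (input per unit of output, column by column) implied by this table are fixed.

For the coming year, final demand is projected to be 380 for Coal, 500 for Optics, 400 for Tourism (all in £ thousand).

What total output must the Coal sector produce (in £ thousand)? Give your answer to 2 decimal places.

Technical coefficients a_ij = z_ij / X_j:
  a_CC = 128/1280 = 0.10, a_OC = 128/1280 = 0.10, a_TC = 384/1280 = 0.30
  a_CO = 240/800 = 0.30, a_OO = 40/800 = 0.05, a_TO = 160/800 = 0.20
  a_CT = 276/920 = 0.30, a_OT = 276/920 = 0.30, a_TT = 138/920 = 0.15
I − A =
  [   0.90    -0.30    -0.30]
  [  -0.10     0.95    -0.30]
  [  -0.30    -0.20     0.85]
Cofactors of I−A, C_ij = (−1)^(i+j)·(minor ij) (rows/columns in the sector order above):
  C_11 = (0.95)(0.85) − (-0.30)(-0.20) = 0.7475
  C_12 = −[(-0.10)(0.85) − (-0.30)(-0.30)] = 0.1750
  C_13 = (-0.10)(-0.20) − (0.95)(-0.30) = 0.3050
  C_21 = −[(-0.30)(0.85) − (-0.30)(-0.20)] = 0.3150
  C_22 = (0.90)(0.85) − (-0.30)(-0.30) = 0.6750
  C_23 = −[(0.90)(-0.20) − (-0.30)(-0.30)] = 0.2700
  C_31 = (-0.30)(-0.30) − (-0.30)(0.95) = 0.3750
  C_32 = −[(0.90)(-0.30) − (-0.30)(-0.10)] = 0.3000
  C_33 = (0.90)(0.95) − (-0.30)(-0.10) = 0.8250
det(I−A) = Σ_j (I−A)_1j·C_1j = (0.90)(0.7475) + (-0.30)(0.1750) + (-0.30)(0.3050) = 0.52875
adj(I−A) = Cᵀ =
  [ 0.7475   0.3150   0.3750]
  [ 0.1750   0.6750   0.3000]
  [ 0.3050   0.2700   0.8250]
(I − A)⁻¹ = adj(I−A) / det(I−A) ≈
  [   1.4137     0.5957     0.7092]
  [   0.3310     1.2766     0.5674]
  [   0.5768     0.5106     1.5603]
x = (I − A)⁻¹ d = adj(I−A)·d / det(I−A), with det(I−A) = 0.52875:
  x_C = (0.7475·380 + 0.3150·500 + 0.3750·400) / 0.52875 = 591.55 / 0.52875 ≈ 1118.77
  x_O = (0.1750·380 + 0.6750·500 + 0.3000·400) / 0.52875 = 524.00 / 0.52875 ≈ 991.02
  x_T = (0.3050·380 + 0.2700·500 + 0.8250·400) / 0.52875 = 580.90 / 0.52875 ≈ 1098.63

x_C = 1118.77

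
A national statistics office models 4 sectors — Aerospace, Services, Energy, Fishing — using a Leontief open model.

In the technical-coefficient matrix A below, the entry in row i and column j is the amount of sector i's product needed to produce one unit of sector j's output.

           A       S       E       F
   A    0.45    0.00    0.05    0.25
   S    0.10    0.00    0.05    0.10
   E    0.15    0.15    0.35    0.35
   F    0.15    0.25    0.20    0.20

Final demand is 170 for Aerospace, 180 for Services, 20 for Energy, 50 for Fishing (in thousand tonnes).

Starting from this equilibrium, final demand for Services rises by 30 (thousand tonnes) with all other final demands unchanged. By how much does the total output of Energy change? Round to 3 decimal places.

I − A =
  [   0.55     0.00    -0.05    -0.25]
  [  -0.10     1.00    -0.05    -0.10]
  [  -0.15    -0.15     0.65    -0.35]
  [  -0.15    -0.25    -0.20     0.80]
Compute the cofactors C_ij = (−1)^(i+j)·(3×3 minor ij) of I−A; the adjugate is their transpose:
adj(I−A) = Cᵀ =
  [ 0.420375   0.058500   0.091875   0.178875]
  [ 0.066375   0.207000   0.040875   0.064500]
  [ 0.191750   0.117875   0.382500   0.242000]
  [ 0.147500   0.105125   0.125625   0.345125]
det(I−A) = Σ_j (I−A)_1j·C_1j = (0.55)(0.420375) + (0.00)(0.066375) + (-0.05)(0.191750) + (-0.25)(0.147500) = 0.18474375
(I − A)⁻¹ = adj(I−A) / det(I−A) ≈
  [   2.2754     0.3167     0.4973     0.9682]
  [   0.3593     1.1205     0.2213     0.3491]
  [   1.0379     0.6380     2.0704     1.3099]
  [   0.7984     0.5690     0.6800     1.8681]
Δx = (I − A)⁻¹ Δd with Δd having +30 in the Services component and 0 elsewhere.
So Δx_E = L_ES · (+30), where L_ES = adj(I−A)_ES / det(I−A) = 0.117875 / 0.18474375.
Δx_E = 0.117875 × (+30) / 0.18474375 = 3.53625 / 0.18474375 ≈ 19.141.

Δx_E = 19.141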